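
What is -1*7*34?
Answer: -238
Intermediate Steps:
-1*7*34 = -7*34 = -238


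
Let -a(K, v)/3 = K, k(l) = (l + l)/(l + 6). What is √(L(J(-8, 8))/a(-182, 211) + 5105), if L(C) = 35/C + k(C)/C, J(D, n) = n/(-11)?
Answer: √5119523956911/31668 ≈ 71.449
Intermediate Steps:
k(l) = 2*l/(6 + l) (k(l) = (2*l)/(6 + l) = 2*l/(6 + l))
J(D, n) = -n/11 (J(D, n) = n*(-1/11) = -n/11)
L(C) = 2/(6 + C) + 35/C (L(C) = 35/C + (2*C/(6 + C))/C = 35/C + 2/(6 + C) = 2/(6 + C) + 35/C)
a(K, v) = -3*K
√(L(J(-8, 8))/a(-182, 211) + 5105) = √(((210 + 37*(-1/11*8))/(((-1/11*8))*(6 - 1/11*8)))/((-3*(-182))) + 5105) = √(((210 + 37*(-8/11))/((-8/11)*(6 - 8/11)))/546 + 5105) = √(-11*(210 - 296/11)/(8*58/11)*(1/546) + 5105) = √(-11/8*11/58*2014/11*(1/546) + 5105) = √(-11077/232*1/546 + 5105) = √(-11077/126672 + 5105) = √(646649483/126672) = √5119523956911/31668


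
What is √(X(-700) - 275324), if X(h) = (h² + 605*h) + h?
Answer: 14*I*√1069 ≈ 457.74*I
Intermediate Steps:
X(h) = h² + 606*h
√(X(-700) - 275324) = √(-700*(606 - 700) - 275324) = √(-700*(-94) - 275324) = √(65800 - 275324) = √(-209524) = 14*I*√1069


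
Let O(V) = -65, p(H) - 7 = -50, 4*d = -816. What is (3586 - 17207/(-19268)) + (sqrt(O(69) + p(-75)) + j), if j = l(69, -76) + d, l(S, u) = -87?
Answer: 63505267/19268 + 6*I*sqrt(3) ≈ 3295.9 + 10.392*I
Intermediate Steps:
d = -204 (d = (1/4)*(-816) = -204)
p(H) = -43 (p(H) = 7 - 50 = -43)
j = -291 (j = -87 - 204 = -291)
(3586 - 17207/(-19268)) + (sqrt(O(69) + p(-75)) + j) = (3586 - 17207/(-19268)) + (sqrt(-65 - 43) - 291) = (3586 - 17207*(-1/19268)) + (sqrt(-108) - 291) = (3586 + 17207/19268) + (6*I*sqrt(3) - 291) = 69112255/19268 + (-291 + 6*I*sqrt(3)) = 63505267/19268 + 6*I*sqrt(3)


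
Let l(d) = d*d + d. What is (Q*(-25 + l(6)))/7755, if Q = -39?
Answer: -221/2585 ≈ -0.085493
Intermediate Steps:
l(d) = d + d² (l(d) = d² + d = d + d²)
(Q*(-25 + l(6)))/7755 = -39*(-25 + 6*(1 + 6))/7755 = -39*(-25 + 6*7)*(1/7755) = -39*(-25 + 42)*(1/7755) = -39*17*(1/7755) = -663*1/7755 = -221/2585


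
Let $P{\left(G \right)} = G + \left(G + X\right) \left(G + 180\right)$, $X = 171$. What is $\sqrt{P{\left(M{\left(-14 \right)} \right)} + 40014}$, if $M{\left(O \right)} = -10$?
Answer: $3 \sqrt{7486} \approx 259.56$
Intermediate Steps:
$P{\left(G \right)} = G + \left(171 + G\right) \left(180 + G\right)$ ($P{\left(G \right)} = G + \left(G + 171\right) \left(G + 180\right) = G + \left(171 + G\right) \left(180 + G\right)$)
$\sqrt{P{\left(M{\left(-14 \right)} \right)} + 40014} = \sqrt{\left(30780 + \left(-10\right)^{2} + 352 \left(-10\right)\right) + 40014} = \sqrt{\left(30780 + 100 - 3520\right) + 40014} = \sqrt{27360 + 40014} = \sqrt{67374} = 3 \sqrt{7486}$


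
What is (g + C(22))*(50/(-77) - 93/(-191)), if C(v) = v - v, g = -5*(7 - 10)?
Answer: -35835/14707 ≈ -2.4366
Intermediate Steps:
g = 15 (g = -5*(-3) = 15)
C(v) = 0
(g + C(22))*(50/(-77) - 93/(-191)) = (15 + 0)*(50/(-77) - 93/(-191)) = 15*(50*(-1/77) - 93*(-1/191)) = 15*(-50/77 + 93/191) = 15*(-2389/14707) = -35835/14707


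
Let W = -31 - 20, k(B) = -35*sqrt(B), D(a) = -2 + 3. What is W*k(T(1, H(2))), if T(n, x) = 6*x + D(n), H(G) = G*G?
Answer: 8925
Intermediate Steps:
H(G) = G**2
D(a) = 1
T(n, x) = 1 + 6*x (T(n, x) = 6*x + 1 = 1 + 6*x)
W = -51
W*k(T(1, H(2))) = -(-1785)*sqrt(1 + 6*2**2) = -(-1785)*sqrt(1 + 6*4) = -(-1785)*sqrt(1 + 24) = -(-1785)*sqrt(25) = -(-1785)*5 = -51*(-175) = 8925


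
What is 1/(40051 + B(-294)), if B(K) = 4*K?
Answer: 1/38875 ≈ 2.5723e-5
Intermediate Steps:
1/(40051 + B(-294)) = 1/(40051 + 4*(-294)) = 1/(40051 - 1176) = 1/38875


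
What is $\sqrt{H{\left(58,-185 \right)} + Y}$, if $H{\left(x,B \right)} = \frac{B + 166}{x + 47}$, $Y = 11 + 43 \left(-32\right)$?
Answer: $\frac{68 i \sqrt{3255}}{105} \approx 36.948 i$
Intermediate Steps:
$Y = -1365$ ($Y = 11 - 1376 = -1365$)
$H{\left(x,B \right)} = \frac{166 + B}{47 + x}$
$\sqrt{H{\left(58,-185 \right)} + Y} = \sqrt{\frac{166 - 185}{47 + 58} - 1365} = \sqrt{\frac{1}{105} \left(-19\right) - 1365} = \sqrt{- \frac{19}{105} - 1365} = \sqrt{- \frac{143344}{105}} = \frac{68 i \sqrt{3255}}{105}$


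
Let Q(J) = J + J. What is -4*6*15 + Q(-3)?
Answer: -366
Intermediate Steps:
Q(J) = 2*J
-4*6*15 + Q(-3) = -4*6*15 + 2*(-3) = -24*15 - 6 = -360 - 6 = -366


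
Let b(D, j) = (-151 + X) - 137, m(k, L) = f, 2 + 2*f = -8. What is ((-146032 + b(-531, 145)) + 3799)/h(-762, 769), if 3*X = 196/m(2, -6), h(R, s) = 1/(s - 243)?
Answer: -1124593786/15 ≈ -7.4973e+7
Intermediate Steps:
f = -5 (f = -1 + (1/2)*(-8) = -1 - 4 = -5)
m(k, L) = -5
h(R, s) = 1/(-243 + s)
X = -196/15 (X = (196/(-5))/3 = (196*(-1/5))/3 = (1/3)*(-196/5) = -196/15 ≈ -13.067)
b(D, j) = -4516/15 (b(D, j) = (-151 - 196/15) - 137 = -2461/15 - 137 = -4516/15)
((-146032 + b(-531, 145)) + 3799)/h(-762, 769) = ((-146032 - 4516/15) + 3799)/(1/(-243 + 769)) = (-2194996/15 + 3799)/(1/526) = -2138011/(15*1/526) = -2138011/15*526 = -1124593786/15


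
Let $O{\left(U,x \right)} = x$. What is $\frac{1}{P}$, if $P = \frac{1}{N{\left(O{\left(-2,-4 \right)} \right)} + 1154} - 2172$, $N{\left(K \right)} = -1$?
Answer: $- \frac{1153}{2504315} \approx -0.00046041$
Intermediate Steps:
$P = - \frac{2504315}{1153}$ ($P = \frac{1}{-1 + 1154} - 2172 = \frac{1}{1153} - 2172 = - \frac{2504315}{1153} \approx -2172.0$)
$\frac{1}{P} = \frac{1}{- \frac{2504315}{1153}} = - \frac{1153}{2504315}$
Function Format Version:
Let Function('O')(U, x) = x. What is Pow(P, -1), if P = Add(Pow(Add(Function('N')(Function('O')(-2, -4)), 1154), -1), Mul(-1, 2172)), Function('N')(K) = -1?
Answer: Rational(-1153, 2504315) ≈ -0.00046041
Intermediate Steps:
P = Rational(-2504315, 1153) (P = Add(Pow(Add(-1, 1154), -1), Mul(-1, 2172)) = Add(Pow(1153, -1), -2172) = Add(Rational(1, 1153), -2172) = Rational(-2504315, 1153) ≈ -2172.0)
Pow(P, -1) = Pow(Rational(-2504315, 1153), -1) = Rational(-1153, 2504315)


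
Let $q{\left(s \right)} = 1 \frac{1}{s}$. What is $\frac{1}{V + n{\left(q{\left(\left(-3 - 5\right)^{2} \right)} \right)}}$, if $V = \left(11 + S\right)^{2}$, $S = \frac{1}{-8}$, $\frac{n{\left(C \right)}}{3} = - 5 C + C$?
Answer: $\frac{64}{7557} \approx 0.008469$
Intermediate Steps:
$q{\left(s \right)} = \frac{1}{s}$
$n{\left(C \right)} = - 12 C$ ($n{\left(C \right)} = 3 \left(- 5 C + C\right) = 3 \left(- 4 C\right) = - 12 C$)
$S = - \frac{1}{8} \approx -0.125$
$V = \frac{7569}{64}$ ($V = \left(11 - \frac{1}{8}\right)^{2} = \left(\frac{87}{8}\right)^{2} = \frac{7569}{64} \approx 118.27$)
$\frac{1}{V + n{\left(q{\left(\left(-3 - 5\right)^{2} \right)} \right)}} = \frac{1}{\frac{7569}{64} - \frac{12}{\left(-3 - 5\right)^{2}}} = \frac{1}{\frac{7569}{64} - \frac{12}{\left(-8\right)^{2}}} = \frac{1}{\frac{7569}{64} - \frac{12}{64}} = \frac{1}{\frac{7569}{64} - \frac{3}{16}} = \frac{1}{\frac{7557}{64}} = \frac{64}{7557}$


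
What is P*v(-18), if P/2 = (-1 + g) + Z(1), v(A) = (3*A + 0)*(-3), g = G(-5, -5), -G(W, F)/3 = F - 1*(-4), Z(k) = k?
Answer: 972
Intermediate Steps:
G(W, F) = -12 - 3*F (G(W, F) = -3*(F - 1*(-4)) = -3*(F + 4) = -3*(4 + F) = -12 - 3*F)
g = 3 (g = -12 - 3*(-5) = -12 + 15 = 3)
v(A) = -9*A (v(A) = (3*A)*(-3) = -9*A)
P = 6 (P = 2*((-1 + 3) + 1) = 2*(2 + 1) = 2*3 = 6)
P*v(-18) = 6*(-9*(-18)) = 6*162 = 972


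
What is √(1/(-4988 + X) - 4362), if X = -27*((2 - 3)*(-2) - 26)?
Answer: I*√20540222885/2170 ≈ 66.045*I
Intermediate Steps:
X = 648 (X = -27*(-1*(-2) - 26) = -27*(2 - 26) = -27*(-24) = 648)
√(1/(-4988 + X) - 4362) = √(1/(-4988 + 648) - 4362) = √(1/(-4340) - 4362) = √(-1/4340 - 4362) = √(-18931081/4340) = I*√20540222885/2170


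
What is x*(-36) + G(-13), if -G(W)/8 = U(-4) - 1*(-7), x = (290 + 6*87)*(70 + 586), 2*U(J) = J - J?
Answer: -19176248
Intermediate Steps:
U(J) = 0 (U(J) = (J - J)/2 = (½)*0 = 0)
x = 532672 (x = (290 + 522)*656 = 812*656 = 532672)
G(W) = -56 (G(W) = -8*(0 - 1*(-7)) = -8*(0 + 7) = -8*7 = -56)
x*(-36) + G(-13) = 532672*(-36) - 56 = -19176192 - 56 = -19176248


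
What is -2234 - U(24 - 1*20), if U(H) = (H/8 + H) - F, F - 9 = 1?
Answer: -4457/2 ≈ -2228.5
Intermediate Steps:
F = 10 (F = 9 + 1 = 10)
U(H) = -10 + 9*H/8 (U(H) = (H/8 + H) - 1*10 = (H*(⅛) + H) - 10 = (H/8 + H) - 10 = 9*H/8 - 10 = -10 + 9*H/8)
-2234 - U(24 - 1*20) = -2234 - (-10 + 9*(24 - 1*20)/8) = -2234 - (-10 + 9*(24 - 20)/8) = -2234 - (-10 + (9/8)*4) = -2234 - (-10 + 9/2) = -2234 - 1*(-11/2) = -2234 + 11/2 = -4457/2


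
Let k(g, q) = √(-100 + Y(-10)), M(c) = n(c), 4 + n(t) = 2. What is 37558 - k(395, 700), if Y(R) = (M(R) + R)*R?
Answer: 37558 - 2*√5 ≈ 37554.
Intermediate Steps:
n(t) = -2 (n(t) = -4 + 2 = -2)
M(c) = -2
Y(R) = R*(-2 + R) (Y(R) = (-2 + R)*R = R*(-2 + R))
k(g, q) = 2*√5 (k(g, q) = √(-100 - 10*(-2 - 10)) = √(-100 - 10*(-12)) = √(-100 + 120) = √20 = 2*√5)
37558 - k(395, 700) = 37558 - 2*√5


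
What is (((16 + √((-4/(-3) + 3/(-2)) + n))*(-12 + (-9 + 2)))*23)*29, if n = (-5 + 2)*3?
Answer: -202768 - 12673*I*√330/6 ≈ -2.0277e+5 - 38369.0*I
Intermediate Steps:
n = -9 (n = -3*3 = -9)
(((16 + √((-4/(-3) + 3/(-2)) + n))*(-12 + (-9 + 2)))*23)*29 = (((16 + √((-4/(-3) + 3/(-2)) - 9))*(-12 + (-9 + 2)))*23)*29 = (((16 + √((-4*(-⅓) + 3*(-½)) - 9))*(-12 - 7))*23)*29 = (((16 + √((4/3 - 3/2) - 9))*(-19))*23)*29 = (((16 + √(-⅙ - 9))*(-19))*23)*29 = (((16 + √(-55/6))*(-19))*23)*29 = (((16 + I*√330/6)*(-19))*23)*29 = ((-304 - 19*I*√330/6)*23)*29 = (-6992 - 437*I*√330/6)*29 = -202768 - 12673*I*√330/6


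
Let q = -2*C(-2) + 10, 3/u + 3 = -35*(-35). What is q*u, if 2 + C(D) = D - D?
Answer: 21/611 ≈ 0.034370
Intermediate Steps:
C(D) = -2 (C(D) = -2 + (D - D) = -2 + 0 = -2)
u = 3/1222 (u = 3/(-3 - 35*(-35)) = 3/(-3 + 1225) = 3/1222 ≈ 0.0024550)
q = 14 (q = -2*(-2) + 10 = 4 + 10 = 14)
q*u = 14*(3/1222) = 21/611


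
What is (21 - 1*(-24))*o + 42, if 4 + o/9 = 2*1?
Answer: -768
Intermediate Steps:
o = -18 (o = -36 + 9*(2*1) = -36 + 9*2 = -36 + 18 = -18)
(21 - 1*(-24))*o + 42 = (21 - 1*(-24))*(-18) + 42 = (21 + 24)*(-18) + 42 = 45*(-18) + 42 = -810 + 42 = -768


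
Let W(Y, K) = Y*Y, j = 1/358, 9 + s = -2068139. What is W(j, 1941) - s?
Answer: 265062120273/128164 ≈ 2.0681e+6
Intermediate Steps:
s = -2068148 (s = -9 - 2068139 = -2068148)
j = 1/358 ≈ 0.0027933
W(Y, K) = Y²
W(j, 1941) - s = (1/358)² - 1*(-2068148) = 1/128164 + 2068148 = 265062120273/128164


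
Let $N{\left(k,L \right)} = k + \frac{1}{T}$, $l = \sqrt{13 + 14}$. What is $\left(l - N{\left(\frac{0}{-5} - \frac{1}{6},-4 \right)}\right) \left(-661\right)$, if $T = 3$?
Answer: $\frac{661}{6} - 1983 \sqrt{3} \approx -3324.5$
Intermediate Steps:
$l = 3 \sqrt{3}$ ($l = \sqrt{27} = 3 \sqrt{3} \approx 5.1962$)
$N{\left(k,L \right)} = \frac{1}{3} + k$ ($N{\left(k,L \right)} = k + \frac{1}{3} = \frac{1}{3} + k$)
$\left(l - N{\left(\frac{0}{-5} - \frac{1}{6},-4 \right)}\right) \left(-661\right) = \left(3 \sqrt{3} - \left(\frac{1}{3} + \left(\frac{0}{-5} - \frac{1}{6}\right)\right)\right) \left(-661\right) = \left(3 \sqrt{3} - \left(\frac{1}{3} + \left(0 \left(- \frac{1}{5}\right) - \frac{1}{6}\right)\right)\right) \left(-661\right) = \left(3 \sqrt{3} - \left(\frac{1}{3} + \left(0 - \frac{1}{6}\right)\right)\right) \left(-661\right) = \left(3 \sqrt{3} - \left(\frac{1}{3} - \frac{1}{6}\right)\right) \left(-661\right) = \left(3 \sqrt{3} - \frac{1}{6}\right) \left(-661\right) = \left(- \frac{1}{6} + 3 \sqrt{3}\right) \left(-661\right) = \frac{661}{6} - 1983 \sqrt{3}$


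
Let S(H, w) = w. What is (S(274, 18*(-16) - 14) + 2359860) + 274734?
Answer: 2634292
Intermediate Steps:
(S(274, 18*(-16) - 14) + 2359860) + 274734 = ((18*(-16) - 14) + 2359860) + 274734 = ((-288 - 14) + 2359860) + 274734 = (-302 + 2359860) + 274734 = 2359558 + 274734 = 2634292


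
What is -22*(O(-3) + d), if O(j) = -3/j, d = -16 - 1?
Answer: 352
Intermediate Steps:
d = -17
-22*(O(-3) + d) = -22*(-3/(-3) - 17) = -22*(-3*(-⅓) - 17) = -22*(1 - 17) = -22*(-16) = 352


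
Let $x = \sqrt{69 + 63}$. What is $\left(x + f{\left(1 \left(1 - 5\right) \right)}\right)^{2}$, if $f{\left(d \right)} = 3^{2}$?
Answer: $213 + 36 \sqrt{33} \approx 419.8$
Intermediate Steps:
$x = 2 \sqrt{33}$ ($x = \sqrt{132} = 2 \sqrt{33} \approx 11.489$)
$f{\left(d \right)} = 9$
$\left(x + f{\left(1 \left(1 - 5\right) \right)}\right)^{2} = \left(2 \sqrt{33} + 9\right)^{2} = \left(9 + 2 \sqrt{33}\right)^{2}$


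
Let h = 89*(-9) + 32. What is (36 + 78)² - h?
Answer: 13765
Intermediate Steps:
h = -769 (h = -801 + 32 = -769)
(36 + 78)² - h = (36 + 78)² - 1*(-769) = 114² + 769 = 12996 + 769 = 13765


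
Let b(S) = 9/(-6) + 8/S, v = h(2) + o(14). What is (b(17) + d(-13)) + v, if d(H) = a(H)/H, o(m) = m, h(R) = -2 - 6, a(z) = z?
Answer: 203/34 ≈ 5.9706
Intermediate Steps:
h(R) = -8
v = 6 (v = -8 + 14 = 6)
d(H) = 1 (d(H) = H/H = 1)
b(S) = -3/2 + 8/S (b(S) = 9*(-⅙) + 8/S = -3/2 + 8/S)
(b(17) + d(-13)) + v = ((-3/2 + 8/17) + 1) + 6 = (-35/34 + 1) + 6 = -1/34 + 6 = 203/34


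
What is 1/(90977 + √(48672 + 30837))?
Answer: 90977/8276735020 - √79509/8276735020 ≈ 1.0958e-5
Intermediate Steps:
1/(90977 + √(48672 + 30837)) = 1/(90977 + √79509)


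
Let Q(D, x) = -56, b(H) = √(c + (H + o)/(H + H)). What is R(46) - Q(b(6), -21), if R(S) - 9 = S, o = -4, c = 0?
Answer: 111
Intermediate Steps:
R(S) = 9 + S
b(H) = √2*√((-4 + H)/H)/2 (b(H) = √(0 + (H - 4)/(H + H)) = √(0 + (-4 + H)/((2*H))) = √(0 + (-4 + H)*(1/(2*H))) = √(0 + (-4 + H)/(2*H)) = √((-4 + H)/(2*H)) = √2*√((-4 + H)/H)/2)
R(46) - Q(b(6), -21) = (9 + 46) - 1*(-56) = 55 + 56 = 111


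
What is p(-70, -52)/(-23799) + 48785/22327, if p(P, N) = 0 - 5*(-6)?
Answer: 386788135/177120091 ≈ 2.1838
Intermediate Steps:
p(P, N) = 30 (p(P, N) = 0 + 30 = 30)
p(-70, -52)/(-23799) + 48785/22327 = 30/(-23799) + 48785/22327 = 30*(-1/23799) + 48785*(1/22327) = -10/7933 + 48785/22327 = 386788135/177120091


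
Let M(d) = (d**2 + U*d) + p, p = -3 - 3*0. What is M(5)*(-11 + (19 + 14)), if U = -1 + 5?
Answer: 924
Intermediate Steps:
p = -3 (p = -3 + 0 = -3)
U = 4
M(d) = -3 + d**2 + 4*d (M(d) = (d**2 + 4*d) - 3 = -3 + d**2 + 4*d)
M(5)*(-11 + (19 + 14)) = (-3 + 5**2 + 4*5)*(-11 + (19 + 14)) = (-3 + 25 + 20)*(-11 + 33) = 42*22 = 924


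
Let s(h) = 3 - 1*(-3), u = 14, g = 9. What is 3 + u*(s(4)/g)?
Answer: 37/3 ≈ 12.333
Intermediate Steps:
s(h) = 6 (s(h) = 3 + 3 = 6)
3 + u*(s(4)/g) = 3 + 14*(6/9) = 3 + 14*(6*(1/9)) = 3 + 14*(2/3) = 3 + 28/3 = 37/3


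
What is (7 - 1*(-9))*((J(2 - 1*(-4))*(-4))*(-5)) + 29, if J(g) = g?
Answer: 1949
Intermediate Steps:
(7 - 1*(-9))*((J(2 - 1*(-4))*(-4))*(-5)) + 29 = (7 - 1*(-9))*(((2 - 1*(-4))*(-4))*(-5)) + 29 = (7 + 9)*(((2 + 4)*(-4))*(-5)) + 29 = 16*((6*(-4))*(-5)) + 29 = 16*(-24*(-5)) + 29 = 16*120 + 29 = 1920 + 29 = 1949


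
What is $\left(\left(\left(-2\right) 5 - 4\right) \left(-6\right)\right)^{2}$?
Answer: $7056$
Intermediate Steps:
$\left(\left(\left(-2\right) 5 - 4\right) \left(-6\right)\right)^{2} = \left(\left(-10 - 4\right) \left(-6\right)\right)^{2} = \left(\left(-14\right) \left(-6\right)\right)^{2} = 84^{2} = 7056$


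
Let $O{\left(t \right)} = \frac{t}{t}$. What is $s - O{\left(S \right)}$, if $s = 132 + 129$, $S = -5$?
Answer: $260$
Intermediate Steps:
$O{\left(t \right)} = 1$
$s = 261$
$s - O{\left(S \right)} = 261 - 1 = 260$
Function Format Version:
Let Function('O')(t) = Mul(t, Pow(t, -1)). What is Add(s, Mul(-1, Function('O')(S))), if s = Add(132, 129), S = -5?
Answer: 260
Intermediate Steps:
Function('O')(t) = 1
s = 261
Add(s, Mul(-1, Function('O')(S))) = Add(261, Mul(-1, 1)) = Add(261, -1) = 260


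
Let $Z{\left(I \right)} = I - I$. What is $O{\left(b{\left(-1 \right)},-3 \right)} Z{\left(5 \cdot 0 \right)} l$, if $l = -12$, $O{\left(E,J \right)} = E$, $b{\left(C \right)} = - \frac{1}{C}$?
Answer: $0$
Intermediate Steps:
$Z{\left(I \right)} = 0$
$O{\left(b{\left(-1 \right)},-3 \right)} Z{\left(5 \cdot 0 \right)} l = - \frac{1}{-1} \cdot 0 \left(-12\right) = \left(-1\right) \left(-1\right) 0 \left(-12\right) = 1 \cdot 0 \left(-12\right) = 0 \left(-12\right) = 0$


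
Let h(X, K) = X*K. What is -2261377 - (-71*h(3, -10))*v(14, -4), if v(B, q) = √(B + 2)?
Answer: -2269897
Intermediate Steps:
v(B, q) = √(2 + B)
h(X, K) = K*X
-2261377 - (-71*h(3, -10))*v(14, -4) = -2261377 - (-(-710)*3)*√(2 + 14) = -2261377 - (-71*(-30))*√16 = -2261377 - 2130*4 = -2261377 - 1*8520 = -2261377 - 8520 = -2269897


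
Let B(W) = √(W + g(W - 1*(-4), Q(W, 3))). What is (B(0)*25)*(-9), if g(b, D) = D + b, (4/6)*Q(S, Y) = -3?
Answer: -225*I*√2/2 ≈ -159.1*I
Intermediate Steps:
Q(S, Y) = -9/2 (Q(S, Y) = (3/2)*(-3) = -9/2)
B(W) = √(-½ + 2*W) (B(W) = √(W + (-9/2 + (W - 1*(-4)))) = √(W + (-9/2 + (W + 4))) = √(W + (-9/2 + (4 + W))) = √(W + (-½ + W)) = √(-½ + 2*W))
(B(0)*25)*(-9) = ((√(-2 + 8*0)/2)*25)*(-9) = ((√(-2 + 0)/2)*25)*(-9) = ((√(-2)/2)*25)*(-9) = (((I*√2)/2)*25)*(-9) = ((I*√2/2)*25)*(-9) = (25*I*√2/2)*(-9) = -225*I*√2/2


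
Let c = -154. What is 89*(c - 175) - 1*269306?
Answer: -298587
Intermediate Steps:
89*(c - 175) - 1*269306 = 89*(-154 - 175) - 1*269306 = 89*(-329) - 269306 = -29281 - 269306 = -298587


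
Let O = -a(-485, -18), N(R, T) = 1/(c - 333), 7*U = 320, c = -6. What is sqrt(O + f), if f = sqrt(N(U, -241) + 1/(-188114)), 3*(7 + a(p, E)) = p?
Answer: sqrt(685915939125400632 + 63770646*I*sqrt(12017769550638))/63770646 ≈ 12.987 + 0.0020929*I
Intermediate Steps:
U = 320/7 (U = (1/7)*320 = 320/7 ≈ 45.714)
a(p, E) = -7 + p/3
N(R, T) = -1/339 (N(R, T) = 1/(-6 - 333) = 1/(-339) = -1/339)
f = I*sqrt(12017769550638)/63770646 (f = sqrt(-1/339 + 1/(-188114)) = sqrt(-1/339 - 1/188114) = sqrt(-188453/63770646) = I*sqrt(12017769550638)/63770646 ≈ 0.054361*I)
O = 506/3 (O = -(-7 + (1/3)*(-485)) = -(-7 - 485/3) = -1*(-506/3) = 506/3 ≈ 168.67)
sqrt(O + f) = sqrt(506/3 + I*sqrt(12017769550638)/63770646)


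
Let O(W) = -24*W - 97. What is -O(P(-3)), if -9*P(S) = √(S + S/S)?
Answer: 97 - 8*I*√2/3 ≈ 97.0 - 3.7712*I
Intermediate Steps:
P(S) = -√(1 + S)/9 (P(S) = -√(S + S/S)/9 = -√(S + 1)/9 = -√(1 + S)/9)
O(W) = -97 - 24*W
-O(P(-3)) = -(-97 - (-8)*√(1 - 3)/3) = -(-97 - (-8)*√(-2)/3) = -(-97 - (-8)*I*√2/3) = -(-97 + 8*I*√2/3) = 97 - 8*I*√2/3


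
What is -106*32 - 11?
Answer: -3403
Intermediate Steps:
-106*32 - 11 = -3392 - 11 = -3403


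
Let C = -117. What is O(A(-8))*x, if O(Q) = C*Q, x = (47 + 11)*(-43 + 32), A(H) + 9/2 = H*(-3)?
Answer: 1455597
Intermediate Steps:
A(H) = -9/2 - 3*H (A(H) = -9/2 + H*(-3) = -9/2 - 3*H)
x = -638 (x = 58*(-11) = -638)
O(Q) = -117*Q
O(A(-8))*x = -117*(-9/2 - 3*(-8))*(-638) = -117*(-9/2 + 24)*(-638) = -117*39/2*(-638) = -4563/2*(-638) = 1455597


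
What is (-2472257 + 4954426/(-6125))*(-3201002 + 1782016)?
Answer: 21494130948469286/6125 ≈ 3.5092e+12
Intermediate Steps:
(-2472257 + 4954426/(-6125))*(-3201002 + 1782016) = (-2472257 + 4954426*(-1/6125))*(-1418986) = (-2472257 - 4954426/6125)*(-1418986) = -15147528551/6125*(-1418986) = 21494130948469286/6125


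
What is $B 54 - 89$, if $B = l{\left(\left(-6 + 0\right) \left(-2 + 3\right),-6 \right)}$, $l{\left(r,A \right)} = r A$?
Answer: $1855$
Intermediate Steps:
$l{\left(r,A \right)} = A r$
$B = 36$ ($B = - 6 \left(-6 + 0\right) \left(-2 + 3\right) = - 6 \left(\left(-6\right) 1\right) = \left(-6\right) \left(-6\right) = 36$)
$B 54 - 89 = 36 \cdot 54 - 89 = 1944 - 89 = 1855$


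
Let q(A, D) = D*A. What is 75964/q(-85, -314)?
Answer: 37982/13345 ≈ 2.8462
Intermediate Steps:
q(A, D) = A*D
75964/q(-85, -314) = 75964/((-85*(-314))) = 75964/26690 = 75964*(1/26690) = 37982/13345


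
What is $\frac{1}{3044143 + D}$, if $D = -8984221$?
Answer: $- \frac{1}{5940078} \approx -1.6835 \cdot 10^{-7}$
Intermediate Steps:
$\frac{1}{3044143 + D} = \frac{1}{3044143 - 8984221} = \frac{1}{-5940078} = - \frac{1}{5940078}$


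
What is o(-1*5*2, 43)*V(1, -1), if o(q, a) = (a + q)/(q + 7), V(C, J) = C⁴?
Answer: -11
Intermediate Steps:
o(q, a) = (a + q)/(7 + q)
o(-1*5*2, 43)*V(1, -1) = ((43 - 1*5*2)/(7 - 1*5*2))*1⁴ = ((43 - 5*2)/(7 - 5*2))*1 = ((43 - 10)/(7 - 10))*1 = (33/(-3))*1 = -⅓*33*1 = -11*1 = -11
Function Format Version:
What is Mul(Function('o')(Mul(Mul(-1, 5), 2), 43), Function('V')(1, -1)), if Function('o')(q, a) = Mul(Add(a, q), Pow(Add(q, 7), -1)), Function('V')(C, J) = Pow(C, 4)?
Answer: -11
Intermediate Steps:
Function('o')(q, a) = Mul(Pow(Add(7, q), -1), Add(a, q)) (Function('o')(q, a) = Mul(Add(a, q), Pow(Add(7, q), -1)) = Mul(Pow(Add(7, q), -1), Add(a, q)))
Mul(Function('o')(Mul(Mul(-1, 5), 2), 43), Function('V')(1, -1)) = Mul(Mul(Pow(Add(7, Mul(Mul(-1, 5), 2)), -1), Add(43, Mul(Mul(-1, 5), 2))), Pow(1, 4)) = Mul(Mul(Pow(Add(7, Mul(-5, 2)), -1), Add(43, Mul(-5, 2))), 1) = Mul(Mul(Pow(Add(7, -10), -1), Add(43, -10)), 1) = Mul(Mul(Pow(-3, -1), 33), 1) = Mul(Mul(Rational(-1, 3), 33), 1) = Mul(-11, 1) = -11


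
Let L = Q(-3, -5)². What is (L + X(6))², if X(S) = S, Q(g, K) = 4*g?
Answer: 22500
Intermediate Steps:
L = 144 (L = (4*(-3))² = (-12)² = 144)
(L + X(6))² = (144 + 6)² = 150² = 22500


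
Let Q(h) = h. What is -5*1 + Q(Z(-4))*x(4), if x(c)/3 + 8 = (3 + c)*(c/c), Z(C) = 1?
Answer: -8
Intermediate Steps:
x(c) = -15 + 3*c (x(c) = -24 + 3*((3 + c)*(c/c)) = -24 + 3*((3 + c)*1) = -24 + 3*(3 + c) = -24 + (9 + 3*c) = -15 + 3*c)
-5*1 + Q(Z(-4))*x(4) = -5*1 + 1*(-15 + 3*4) = -5 + 1*(-15 + 12) = -5 + 1*(-3) = -5 - 3 = -8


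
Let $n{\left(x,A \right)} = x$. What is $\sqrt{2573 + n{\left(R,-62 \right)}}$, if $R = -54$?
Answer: $\sqrt{2519} \approx 50.19$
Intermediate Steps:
$\sqrt{2573 + n{\left(R,-62 \right)}} = \sqrt{2573 - 54} = \sqrt{2519}$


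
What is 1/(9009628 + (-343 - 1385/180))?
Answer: 36/324333983 ≈ 1.1100e-7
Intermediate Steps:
1/(9009628 + (-343 - 1385/180)) = 1/(9009628 + (-343 + (1/180)*(-1385))) = 1/(9009628 + (-343 - 277/36)) = 1/(9009628 - 12625/36) = 1/(324333983/36) = 36/324333983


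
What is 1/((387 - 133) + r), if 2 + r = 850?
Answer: 1/1102 ≈ 0.00090744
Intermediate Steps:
r = 848 (r = -2 + 850 = 848)
1/((387 - 133) + r) = 1/((387 - 133) + 848) = 1/(254 + 848) = 1/1102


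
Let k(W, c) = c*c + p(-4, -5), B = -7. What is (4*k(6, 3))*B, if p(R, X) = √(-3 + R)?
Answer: -252 - 28*I*√7 ≈ -252.0 - 74.081*I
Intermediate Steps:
k(W, c) = c² + I*√7 (k(W, c) = c*c + √(-3 - 4) = c² + √(-7) = c² + I*√7)
(4*k(6, 3))*B = (4*(3² + I*√7))*(-7) = (4*(9 + I*√7))*(-7) = (36 + 4*I*√7)*(-7) = -252 - 28*I*√7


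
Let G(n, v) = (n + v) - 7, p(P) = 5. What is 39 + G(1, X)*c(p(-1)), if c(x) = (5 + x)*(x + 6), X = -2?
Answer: -841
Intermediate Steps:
G(n, v) = -7 + n + v
c(x) = (5 + x)*(6 + x)
39 + G(1, X)*c(p(-1)) = 39 + (-7 + 1 - 2)*(30 + 5² + 11*5) = 39 - 8*(30 + 25 + 55) = 39 - 8*110 = 39 - 880 = -841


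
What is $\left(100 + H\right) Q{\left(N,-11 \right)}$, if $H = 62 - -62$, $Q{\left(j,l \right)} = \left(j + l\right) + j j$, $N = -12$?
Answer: $27104$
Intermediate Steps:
$Q{\left(j,l \right)} = j + l + j^{2}$ ($Q{\left(j,l \right)} = \left(j + l\right) + j^{2} = j + l + j^{2}$)
$H = 124$ ($H = 62 + 62 = 124$)
$\left(100 + H\right) Q{\left(N,-11 \right)} = \left(100 + 124\right) \left(-12 - 11 + \left(-12\right)^{2}\right) = 224 \left(-12 - 11 + 144\right) = 224 \cdot 121 = 27104$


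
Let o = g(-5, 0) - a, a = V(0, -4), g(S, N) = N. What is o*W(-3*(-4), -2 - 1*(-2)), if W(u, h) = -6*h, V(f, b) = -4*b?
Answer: 0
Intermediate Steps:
a = 16 (a = -4*(-4) = 16)
o = -16 (o = 0 - 1*16 = 0 - 16 = -16)
o*W(-3*(-4), -2 - 1*(-2)) = -(-96)*(-2 - 1*(-2)) = -(-96)*(-2 + 2) = -(-96)*0 = -16*0 = 0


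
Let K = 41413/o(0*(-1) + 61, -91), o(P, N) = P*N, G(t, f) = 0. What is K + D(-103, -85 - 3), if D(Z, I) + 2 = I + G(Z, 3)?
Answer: -541003/5551 ≈ -97.460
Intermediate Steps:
D(Z, I) = -2 + I (D(Z, I) = -2 + (I + 0) = -2 + I)
o(P, N) = N*P
K = -41413/5551 (K = 41413/((-91*(0*(-1) + 61))) = 41413/((-91*(0 + 61))) = 41413/((-91*61)) = 41413/(-5551) = 41413*(-1/5551) = -41413/5551 ≈ -7.4605)
K + D(-103, -85 - 3) = -41413/5551 + (-2 + (-85 - 3)) = -41413/5551 + (-2 - 88) = -41413/5551 - 90 = -541003/5551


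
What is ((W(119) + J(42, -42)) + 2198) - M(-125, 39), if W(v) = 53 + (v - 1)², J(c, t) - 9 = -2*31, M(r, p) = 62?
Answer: 16060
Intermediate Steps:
J(c, t) = -53 (J(c, t) = 9 - 2*31 = 9 - 62 = -53)
W(v) = 53 + (-1 + v)²
((W(119) + J(42, -42)) + 2198) - M(-125, 39) = (((53 + (-1 + 119)²) - 53) + 2198) - 1*62 = (((53 + 118²) - 53) + 2198) - 62 = (((53 + 13924) - 53) + 2198) - 62 = ((13977 - 53) + 2198) - 62 = (13924 + 2198) - 62 = 16122 - 62 = 16060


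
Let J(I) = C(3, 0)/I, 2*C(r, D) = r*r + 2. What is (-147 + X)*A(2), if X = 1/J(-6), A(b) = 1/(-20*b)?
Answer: 1629/440 ≈ 3.7023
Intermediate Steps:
A(b) = -1/(20*b)
C(r, D) = 1 + r**2/2 (C(r, D) = (r*r + 2)/2 = (r**2 + 2)/2 = (2 + r**2)/2 = 1 + r**2/2)
J(I) = 11/(2*I) (J(I) = (1 + (1/2)*3**2)/I = (1 + (1/2)*9)/I = (1 + 9/2)/I = 11/(2*I))
X = -12/11 (X = 1/((11/2)/(-6)) = 1/((11/2)*(-1/6)) = 1/(-11/12) = -12/11 ≈ -1.0909)
(-147 + X)*A(2) = (-147 - 12/11)*(-1/20/2) = -(-1629)/(220*2) = -1629/11*(-1/40) = 1629/440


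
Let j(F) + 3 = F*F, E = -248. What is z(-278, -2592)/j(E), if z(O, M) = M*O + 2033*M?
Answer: -4548960/61501 ≈ -73.966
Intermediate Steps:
j(F) = -3 + F**2 (j(F) = -3 + F*F = -3 + F**2)
z(O, M) = 2033*M + M*O
z(-278, -2592)/j(E) = (-2592*(2033 - 278))/(-3 + (-248)**2) = (-2592*1755)/(-3 + 61504) = -4548960/61501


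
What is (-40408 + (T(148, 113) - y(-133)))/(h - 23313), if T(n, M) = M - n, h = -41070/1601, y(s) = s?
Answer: 64536310/37365183 ≈ 1.7272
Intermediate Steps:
h = -41070/1601 (h = -41070*1/1601 = -41070/1601 ≈ -25.653)
(-40408 + (T(148, 113) - y(-133)))/(h - 23313) = (-40408 + ((113 - 1*148) - 1*(-133)))/(-41070/1601 - 23313) = (-40408 + ((113 - 148) + 133))/(-37365183/1601) = (-40408 + (-35 + 133))*(-1601/37365183) = (-40408 + 98)*(-1601/37365183) = -40310*(-1601/37365183) = 64536310/37365183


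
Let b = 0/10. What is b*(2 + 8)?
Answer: 0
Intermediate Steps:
b = 0 (b = 0*(1/10) = 0)
b*(2 + 8) = 0*(2 + 8) = 0*10 = 0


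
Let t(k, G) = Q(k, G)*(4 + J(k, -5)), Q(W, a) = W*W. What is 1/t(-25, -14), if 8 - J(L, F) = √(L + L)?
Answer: 6/60625 + I*√2/24250 ≈ 9.8969e-5 + 5.8318e-5*I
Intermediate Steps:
Q(W, a) = W²
J(L, F) = 8 - √2*√L (J(L, F) = 8 - √(L + L) = 8 - √(2*L) = 8 - √2*√L)
t(k, G) = k²*(12 - √2*√k) (t(k, G) = k²*(4 + (8 - √2*√k)) = k²*(12 - √2*√k))
1/t(-25, -14) = 1/((-25)²*(12 - √2*√(-25))) = 1/(625*(12 - √2*5*I)) = 1/(625*(12 - 5*I*√2)) = 1/(7500 - 3125*I*√2)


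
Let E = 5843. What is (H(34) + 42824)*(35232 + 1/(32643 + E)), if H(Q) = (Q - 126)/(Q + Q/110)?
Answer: 7826074412567606/5187363 ≈ 1.5087e+9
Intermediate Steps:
H(Q) = 110*(-126 + Q)/(111*Q) (H(Q) = (-126 + Q)/(Q + Q*(1/110)) = (-126 + Q)/(Q + Q/110) = (-126 + Q)/((111*Q/110)) = (-126 + Q)*(110/(111*Q)) = 110*(-126 + Q)/(111*Q))
(H(34) + 42824)*(35232 + 1/(32643 + E)) = ((110/111)*(-126 + 34)/34 + 42824)*(35232 + 1/(32643 + 5843)) = ((110/111)*(1/34)*(-92) + 42824)*(35232 + 1/38486) = (-5060/1887 + 42824)*(35232 + 1/38486) = (80803828/1887)*(1355938753/38486) = 7826074412567606/5187363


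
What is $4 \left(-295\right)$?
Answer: $-1180$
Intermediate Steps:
$4 \left(-295\right) = -1180$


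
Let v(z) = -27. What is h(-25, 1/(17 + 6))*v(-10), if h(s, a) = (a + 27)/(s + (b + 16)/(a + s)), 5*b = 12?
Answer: 8033130/283153 ≈ 28.370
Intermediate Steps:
b = 12/5 (b = (1/5)*12 = 12/5 ≈ 2.4000)
h(s, a) = (27 + a)/(s + 92/(5*(a + s))) (h(s, a) = (a + 27)/(s + (12/5 + 16)/(a + s)) = (27 + a)/(s + 92/(5*(a + s))))
h(-25, 1/(17 + 6))*v(-10) = (5*((1/(17 + 6))**2 + 27/(17 + 6) + 27*(-25) - 25/(17 + 6))/(92 + 5*(-25)**2 + 5*(-25)/(17 + 6)))*(-27) = (5*((1/23)**2 + 27/23 - 675 - 25/23)/(92 + 5*625 + 5*(-25)/23))*(-27) = (5*((1/23)**2 + 27*(1/23) - 675 + (1/23)*(-25))/(92 + 3125 + 5*(1/23)*(-25)))*(-27) = (5*(1/529 + 27/23 - 675 - 25/23)/(92 + 3125 - 125/23))*(-27) = (5*(-357028/529)/(73866/23))*(-27) = (5*(23/73866)*(-357028/529))*(-27) = -892570/849459*(-27) = 8033130/283153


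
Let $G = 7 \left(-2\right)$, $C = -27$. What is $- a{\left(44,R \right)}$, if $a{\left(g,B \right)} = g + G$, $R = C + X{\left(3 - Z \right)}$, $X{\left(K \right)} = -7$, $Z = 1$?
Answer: $-30$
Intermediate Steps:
$G = -14$
$R = -34$ ($R = -27 - 7 = -34$)
$a{\left(g,B \right)} = -14 + g$ ($a{\left(g,B \right)} = g - 14 = -14 + g$)
$- a{\left(44,R \right)} = - (-14 + 44) = \left(-1\right) 30 = -30$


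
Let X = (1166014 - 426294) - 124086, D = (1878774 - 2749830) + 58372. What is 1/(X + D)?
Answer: -1/197050 ≈ -5.0749e-6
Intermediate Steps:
D = -812684 (D = -871056 + 58372 = -812684)
X = 615634 (X = 739720 - 124086 = 615634)
1/(X + D) = 1/(615634 - 812684) = 1/(-197050) = -1/197050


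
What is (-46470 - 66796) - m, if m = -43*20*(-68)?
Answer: -171746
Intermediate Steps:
m = 58480 (m = -860*(-68) = 58480)
(-46470 - 66796) - m = (-46470 - 66796) - 1*58480 = -113266 - 58480 = -171746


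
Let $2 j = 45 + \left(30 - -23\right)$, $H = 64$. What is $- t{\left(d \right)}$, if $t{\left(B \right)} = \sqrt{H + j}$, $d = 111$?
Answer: $- \sqrt{113} \approx -10.63$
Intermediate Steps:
$j = 49$ ($j = \frac{45 + \left(30 - -23\right)}{2} = \frac{45 + \left(30 + 23\right)}{2} = \frac{45 + 53}{2} = \frac{1}{2} \cdot 98 = 49$)
$t{\left(B \right)} = \sqrt{113}$ ($t{\left(B \right)} = \sqrt{64 + 49} = \sqrt{113}$)
$- t{\left(d \right)} = - \sqrt{113}$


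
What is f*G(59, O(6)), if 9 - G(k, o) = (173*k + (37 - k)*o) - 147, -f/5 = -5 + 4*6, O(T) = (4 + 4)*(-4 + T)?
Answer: 921405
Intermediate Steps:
O(T) = -32 + 8*T (O(T) = 8*(-4 + T) = -32 + 8*T)
f = -95 (f = -5*(-5 + 4*6) = -5*(-5 + 24) = -5*19 = -95)
G(k, o) = 156 - 173*k - o*(37 - k) (G(k, o) = 9 - ((173*k + (37 - k)*o) - 147) = 9 - ((173*k + o*(37 - k)) - 147) = 9 - (-147 + 173*k + o*(37 - k)) = 9 + (147 - 173*k - o*(37 - k)) = 156 - 173*k - o*(37 - k))
f*G(59, O(6)) = -95*(156 - 173*59 - 37*(-32 + 8*6) + 59*(-32 + 8*6)) = -95*(156 - 10207 - 37*(-32 + 48) + 59*(-32 + 48)) = -95*(156 - 10207 - 37*16 + 59*16) = -95*(156 - 10207 - 592 + 944) = -95*(-9699) = 921405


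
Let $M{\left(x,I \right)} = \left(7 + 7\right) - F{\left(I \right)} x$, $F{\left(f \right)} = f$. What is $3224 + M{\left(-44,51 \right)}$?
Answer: $5482$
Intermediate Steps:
$M{\left(x,I \right)} = 14 - I x$ ($M{\left(x,I \right)} = \left(7 + 7\right) - I x = 14 - I x$)
$3224 + M{\left(-44,51 \right)} = 3224 - \left(-14 + 51 \left(-44\right)\right) = 3224 + \left(14 + 2244\right) = 3224 + 2258 = 5482$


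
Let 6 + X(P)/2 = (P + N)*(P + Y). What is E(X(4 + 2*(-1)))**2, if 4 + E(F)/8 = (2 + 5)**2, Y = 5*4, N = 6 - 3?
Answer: 129600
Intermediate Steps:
N = 3
Y = 20
X(P) = -12 + 2*(3 + P)*(20 + P) (X(P) = -12 + 2*((P + 3)*(P + 20)) = -12 + 2*((3 + P)*(20 + P)) = -12 + 2*(3 + P)*(20 + P))
E(F) = 360 (E(F) = -32 + 8*(2 + 5)**2 = -32 + 8*7**2 = -32 + 8*49 = -32 + 392 = 360)
E(X(4 + 2*(-1)))**2 = 360**2 = 129600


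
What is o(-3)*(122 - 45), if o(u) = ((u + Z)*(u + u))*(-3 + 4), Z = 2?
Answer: 462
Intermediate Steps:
o(u) = 2*u*(2 + u) (o(u) = ((u + 2)*(u + u))*(-3 + 4) = ((2 + u)*(2*u))*1 = (2*u*(2 + u))*1 = 2*u*(2 + u))
o(-3)*(122 - 45) = (2*(-3)*(2 - 3))*(122 - 45) = (2*(-3)*(-1))*77 = 6*77 = 462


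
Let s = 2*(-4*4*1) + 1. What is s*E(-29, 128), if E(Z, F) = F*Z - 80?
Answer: 117552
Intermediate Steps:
E(Z, F) = -80 + F*Z
s = -31 (s = 2*(-16*1) + 1 = 2*(-16) + 1 = -32 + 1 = -31)
s*E(-29, 128) = -31*(-80 + 128*(-29)) = -31*(-80 - 3712) = -31*(-3792) = 117552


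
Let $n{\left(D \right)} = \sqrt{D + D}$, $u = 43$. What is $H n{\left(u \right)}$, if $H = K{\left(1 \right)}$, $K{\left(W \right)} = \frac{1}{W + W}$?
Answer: $\frac{\sqrt{86}}{2} \approx 4.6368$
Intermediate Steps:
$n{\left(D \right)} = \sqrt{2} \sqrt{D}$ ($n{\left(D \right)} = \sqrt{2 D} = \sqrt{2} \sqrt{D}$)
$K{\left(W \right)} = \frac{1}{2 W}$
$H = \frac{1}{2}$ ($H = \frac{1}{2 \cdot 1} = \frac{1}{2} \cdot 1 = \frac{1}{2} \approx 0.5$)
$H n{\left(u \right)} = \frac{\sqrt{2} \sqrt{43}}{2} = \frac{\sqrt{86}}{2}$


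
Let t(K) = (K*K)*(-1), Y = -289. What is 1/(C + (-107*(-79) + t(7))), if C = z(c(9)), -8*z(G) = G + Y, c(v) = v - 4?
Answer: 2/16879 ≈ 0.00011849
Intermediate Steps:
c(v) = -4 + v
z(G) = 289/8 - G/8 (z(G) = -(G - 289)/8 = -(-289 + G)/8 = 289/8 - G/8)
C = 71/2 (C = 289/8 - (-4 + 9)/8 = 289/8 - ⅛*5 = 289/8 - 5/8 = 71/2 ≈ 35.500)
t(K) = -K² (t(K) = K²*(-1) = -K²)
1/(C + (-107*(-79) + t(7))) = 1/(71/2 + (-107*(-79) - 1*7²)) = 1/(71/2 + (8453 - 1*49)) = 1/(71/2 + (8453 - 49)) = 1/(71/2 + 8404) = 1/(16879/2) = 2/16879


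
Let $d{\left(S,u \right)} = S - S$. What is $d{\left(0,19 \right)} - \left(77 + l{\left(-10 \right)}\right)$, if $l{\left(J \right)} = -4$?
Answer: $-73$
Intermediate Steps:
$d{\left(S,u \right)} = 0$
$d{\left(0,19 \right)} - \left(77 + l{\left(-10 \right)}\right) = 0 - 73 = -73$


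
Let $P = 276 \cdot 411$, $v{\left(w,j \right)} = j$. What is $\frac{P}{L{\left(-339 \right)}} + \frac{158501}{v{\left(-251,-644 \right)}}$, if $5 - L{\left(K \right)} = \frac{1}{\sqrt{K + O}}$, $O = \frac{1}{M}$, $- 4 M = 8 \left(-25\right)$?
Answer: $\frac{7607067601}{339020} - \frac{4932 i \sqrt{33898}}{3685} \approx 22438.0 - 246.42 i$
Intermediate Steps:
$M = 50$ ($M = - \frac{8 \left(-25\right)}{4} = \left(- \frac{1}{4}\right) \left(-200\right) = 50$)
$P = 113436$
$O = \frac{1}{50} \approx 0.02$
$L{\left(K \right)} = 5 - \frac{1}{\sqrt{\frac{1}{50} + K}}$ ($L{\left(K \right)} = 5 - \frac{1}{\sqrt{K + \frac{1}{50}}} = 5 - \frac{1}{\sqrt{\frac{1}{50} + K}}$)
$\frac{P}{L{\left(-339 \right)}} + \frac{158501}{v{\left(-251,-644 \right)}} = \frac{113436}{5 - \frac{5 \sqrt{2}}{\sqrt{1 + 50 \left(-339\right)}}} + \frac{158501}{-644} = \frac{113436}{5 - \frac{5 \sqrt{2}}{\sqrt{1 - 16950}}} + 158501 \left(- \frac{1}{644}\right) = \frac{113436}{5 - \frac{5 \sqrt{2}}{i \sqrt{16949}}} - \frac{22643}{92} = \frac{113436}{5 - 5 \sqrt{2} \left(- \frac{i \sqrt{16949}}{16949}\right)} - \frac{22643}{92} = \frac{113436}{5 + \frac{5 i \sqrt{33898}}{16949}} - \frac{22643}{92} = - \frac{22643}{92} + \frac{113436}{5 + \frac{5 i \sqrt{33898}}{16949}}$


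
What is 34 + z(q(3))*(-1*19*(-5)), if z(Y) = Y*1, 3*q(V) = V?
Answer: 129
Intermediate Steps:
q(V) = V/3
z(Y) = Y
34 + z(q(3))*(-1*19*(-5)) = 34 + ((⅓)*3)*(-1*19*(-5)) = 34 + 1*(-19*(-5)) = 34 + 1*95 = 34 + 95 = 129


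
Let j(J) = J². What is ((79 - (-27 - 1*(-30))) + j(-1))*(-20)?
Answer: -1540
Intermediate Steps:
((79 - (-27 - 1*(-30))) + j(-1))*(-20) = ((79 - (-27 - 1*(-30))) + (-1)²)*(-20) = ((79 - (-27 + 30)) + 1)*(-20) = ((79 - 1*3) + 1)*(-20) = ((79 - 3) + 1)*(-20) = (76 + 1)*(-20) = 77*(-20) = -1540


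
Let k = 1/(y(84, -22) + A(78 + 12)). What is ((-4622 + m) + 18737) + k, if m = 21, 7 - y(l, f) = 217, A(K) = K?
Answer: 1696319/120 ≈ 14136.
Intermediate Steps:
y(l, f) = -210 (y(l, f) = 7 - 1*217 = 7 - 217 = -210)
k = -1/120 (k = 1/(-210 + (78 + 12)) = 1/(-210 + 90) = 1/(-120) = -1/120 ≈ -0.0083333)
((-4622 + m) + 18737) + k = ((-4622 + 21) + 18737) - 1/120 = (-4601 + 18737) - 1/120 = 14136 - 1/120 = 1696319/120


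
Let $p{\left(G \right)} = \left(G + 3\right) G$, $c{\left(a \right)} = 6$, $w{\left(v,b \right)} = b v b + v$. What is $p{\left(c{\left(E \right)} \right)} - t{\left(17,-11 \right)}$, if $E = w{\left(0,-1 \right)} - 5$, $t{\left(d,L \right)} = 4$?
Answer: $50$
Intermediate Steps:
$w{\left(v,b \right)} = v + v b^{2}$ ($w{\left(v,b \right)} = v b^{2} + v = v + v b^{2}$)
$E = -5$ ($E = 0 \left(1 + \left(-1\right)^{2}\right) - 5 = 0 \left(1 + 1\right) - 5 = 0 \cdot 2 - 5 = 0 - 5 = -5$)
$p{\left(G \right)} = G \left(3 + G\right)$ ($p{\left(G \right)} = \left(3 + G\right) G = G \left(3 + G\right)$)
$p{\left(c{\left(E \right)} \right)} - t{\left(17,-11 \right)} = 6 \left(3 + 6\right) - 4 = 6 \cdot 9 - 4 = 54 - 4 = 50$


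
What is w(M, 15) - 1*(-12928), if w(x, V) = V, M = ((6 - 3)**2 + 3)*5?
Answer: 12943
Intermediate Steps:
M = 60 (M = (3**2 + 3)*5 = (9 + 3)*5 = 12*5 = 60)
w(M, 15) - 1*(-12928) = 15 - 1*(-12928) = 15 + 12928 = 12943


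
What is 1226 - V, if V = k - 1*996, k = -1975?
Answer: 4197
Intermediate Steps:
V = -2971 (V = -1975 - 1*996 = -1975 - 996 = -2971)
1226 - V = 1226 - 1*(-2971) = 1226 + 2971 = 4197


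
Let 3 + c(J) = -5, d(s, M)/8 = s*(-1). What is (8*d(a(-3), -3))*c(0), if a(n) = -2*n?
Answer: 3072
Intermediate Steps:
d(s, M) = -8*s (d(s, M) = 8*(s*(-1)) = 8*(-s) = -8*s)
c(J) = -8 (c(J) = -3 - 5 = -8)
(8*d(a(-3), -3))*c(0) = (8*(-(-16)*(-3)))*(-8) = (8*(-8*6))*(-8) = (8*(-48))*(-8) = -384*(-8) = 3072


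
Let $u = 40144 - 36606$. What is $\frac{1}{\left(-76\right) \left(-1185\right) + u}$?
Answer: $\frac{1}{93598} \approx 1.0684 \cdot 10^{-5}$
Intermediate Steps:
$u = 3538$ ($u = 40144 - 36606 = 3538$)
$\frac{1}{\left(-76\right) \left(-1185\right) + u} = \frac{1}{\left(-76\right) \left(-1185\right) + 3538} = \frac{1}{90060 + 3538} = \frac{1}{93598}$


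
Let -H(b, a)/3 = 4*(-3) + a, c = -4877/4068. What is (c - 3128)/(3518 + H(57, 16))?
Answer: -12729581/14262408 ≈ -0.89253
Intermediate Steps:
c = -4877/4068 (c = -4877*1/4068 = -4877/4068 ≈ -1.1989)
H(b, a) = 36 - 3*a (H(b, a) = -3*(4*(-3) + a) = -3*(-12 + a) = 36 - 3*a)
(c - 3128)/(3518 + H(57, 16)) = (-4877/4068 - 3128)/(3518 + (36 - 3*16)) = -12729581/(4068*(3518 + (36 - 48))) = -12729581/(4068*(3518 - 12)) = -12729581/4068/3506 = -12729581/4068*1/3506 = -12729581/14262408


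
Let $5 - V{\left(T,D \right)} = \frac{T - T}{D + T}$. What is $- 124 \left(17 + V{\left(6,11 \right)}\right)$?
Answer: $-2728$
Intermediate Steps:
$V{\left(T,D \right)} = 5$ ($V{\left(T,D \right)} = 5 - \frac{T - T}{D + T} = 5 - \frac{0}{D + T} = 5 - 0 = 5 + 0 = 5$)
$- 124 \left(17 + V{\left(6,11 \right)}\right) = - 124 \left(17 + 5\right) = \left(-124\right) 22 = -2728$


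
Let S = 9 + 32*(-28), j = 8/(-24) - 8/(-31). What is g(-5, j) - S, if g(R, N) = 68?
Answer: 955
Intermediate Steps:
j = -7/93 (j = 8*(-1/24) - 8*(-1/31) = -⅓ + 8/31 = -7/93 ≈ -0.075269)
S = -887 (S = 9 - 896 = -887)
g(-5, j) - S = 68 - 1*(-887) = 68 + 887 = 955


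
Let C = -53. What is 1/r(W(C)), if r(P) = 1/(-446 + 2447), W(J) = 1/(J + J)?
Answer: 2001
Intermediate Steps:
W(J) = 1/(2*J)
r(P) = 1/2001
1/r(W(C)) = 1/(1/2001) = 2001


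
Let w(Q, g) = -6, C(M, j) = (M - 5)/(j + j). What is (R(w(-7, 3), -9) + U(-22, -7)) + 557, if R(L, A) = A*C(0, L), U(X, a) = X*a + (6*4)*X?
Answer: 717/4 ≈ 179.25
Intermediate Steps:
C(M, j) = (-5 + M)/(2*j) (C(M, j) = (-5 + M)/((2*j)) = (-5 + M)*(1/(2*j)) = (-5 + M)/(2*j))
U(X, a) = 24*X + X*a (U(X, a) = X*a + 24*X = 24*X + X*a)
R(L, A) = -5*A/(2*L) (R(L, A) = A*((-5 + 0)/(2*L)) = A*((½)*(-5)/L) = A*(-5/(2*L)) = -5*A/(2*L))
(R(w(-7, 3), -9) + U(-22, -7)) + 557 = (-5/2*(-9)/(-6) - 22*(24 - 7)) + 557 = (-5/2*(-9)*(-⅙) - 22*17) + 557 = (-15/4 - 374) + 557 = -1511/4 + 557 = 717/4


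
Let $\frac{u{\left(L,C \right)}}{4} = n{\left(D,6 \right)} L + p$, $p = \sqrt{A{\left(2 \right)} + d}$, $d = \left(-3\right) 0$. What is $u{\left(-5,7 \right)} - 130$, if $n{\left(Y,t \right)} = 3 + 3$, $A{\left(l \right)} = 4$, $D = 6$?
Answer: $-242$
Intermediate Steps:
$d = 0$
$n{\left(Y,t \right)} = 6$
$p = 2$ ($p = \sqrt{4 + 0} = \sqrt{4} = 2$)
$u{\left(L,C \right)} = 8 + 24 L$ ($u{\left(L,C \right)} = 4 \left(6 L + 2\right) = 4 \left(2 + 6 L\right) = 8 + 24 L$)
$u{\left(-5,7 \right)} - 130 = \left(8 + 24 \left(-5\right)\right) - 130 = \left(8 - 120\right) - 130 = -112 - 130 = -242$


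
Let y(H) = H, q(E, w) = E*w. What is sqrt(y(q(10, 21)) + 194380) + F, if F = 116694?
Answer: 116694 + sqrt(194590) ≈ 1.1714e+5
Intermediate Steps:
sqrt(y(q(10, 21)) + 194380) + F = sqrt(10*21 + 194380) + 116694 = sqrt(210 + 194380) + 116694 = sqrt(194590) + 116694 = 116694 + sqrt(194590)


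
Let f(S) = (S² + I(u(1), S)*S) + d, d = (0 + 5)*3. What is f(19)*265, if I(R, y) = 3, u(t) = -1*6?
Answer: 114745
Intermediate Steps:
u(t) = -6
d = 15 (d = 5*3 = 15)
f(S) = 15 + S² + 3*S (f(S) = (S² + 3*S) + 15 = 15 + S² + 3*S)
f(19)*265 = (15 + 19² + 3*19)*265 = (15 + 361 + 57)*265 = 433*265 = 114745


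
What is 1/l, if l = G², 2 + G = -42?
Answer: 1/1936 ≈ 0.00051653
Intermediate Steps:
G = -44 (G = -2 - 42 = -44)
l = 1936 (l = (-44)² = 1936)
1/l = 1/1936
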